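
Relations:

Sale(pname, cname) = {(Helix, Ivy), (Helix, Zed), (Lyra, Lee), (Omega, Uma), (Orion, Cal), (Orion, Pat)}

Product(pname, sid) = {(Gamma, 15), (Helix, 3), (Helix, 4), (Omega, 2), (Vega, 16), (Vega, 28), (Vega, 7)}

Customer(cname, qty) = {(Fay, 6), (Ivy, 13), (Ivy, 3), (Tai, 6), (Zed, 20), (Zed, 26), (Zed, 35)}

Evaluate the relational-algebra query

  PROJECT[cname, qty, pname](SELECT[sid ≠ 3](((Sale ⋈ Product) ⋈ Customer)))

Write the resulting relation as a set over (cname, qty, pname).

Natural join on pname: {(Helix, Ivy, 3), (Helix, Ivy, 4), (Helix, Zed, 3), (Helix, Zed, 4), (Omega, Uma, 2)}
Natural join on cname: {(Helix, Ivy, 3, 13), (Helix, Ivy, 3, 3), (Helix, Ivy, 4, 13), (Helix, Ivy, 4, 3), (Helix, Zed, 3, 20), (Helix, Zed, 3, 26), (Helix, Zed, 3, 35), (Helix, Zed, 4, 20), (Helix, Zed, 4, 26), (Helix, Zed, 4, 35)}
σ[sid ≠ 3]: keep tuples satisfying sid ≠ 3 → {(Helix, Ivy, 4, 13), (Helix, Ivy, 4, 3), (Helix, Zed, 4, 20), (Helix, Zed, 4, 26), (Helix, Zed, 4, 35)}
Projecting to cname, qty, pname: {(Ivy, 13, Helix), (Ivy, 3, Helix), (Zed, 20, Helix), (Zed, 26, Helix), (Zed, 35, Helix)}

{(Ivy, 13, Helix), (Ivy, 3, Helix), (Zed, 20, Helix), (Zed, 26, Helix), (Zed, 35, Helix)}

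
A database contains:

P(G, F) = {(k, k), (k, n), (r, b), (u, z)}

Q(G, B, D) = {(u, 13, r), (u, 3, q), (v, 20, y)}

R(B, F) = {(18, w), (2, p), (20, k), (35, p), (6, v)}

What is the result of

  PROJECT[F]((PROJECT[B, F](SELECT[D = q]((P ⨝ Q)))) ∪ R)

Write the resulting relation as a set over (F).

P ⋈ Q (natural join on G): {(u, z, 13, r), (u, z, 3, q)}
Apply σ_{D = q}; surviving tuples: {(u, z, 3, q)}
π[B, F]: project onto (B, F) → {(3, z)}
Taking the union: {(18, w), (2, p), (20, k), (3, z), (35, p), (6, v)}
π[F]: project onto (F) (1 duplicate(s) eliminated) → {k, p, v, w, z}

{k, p, v, w, z}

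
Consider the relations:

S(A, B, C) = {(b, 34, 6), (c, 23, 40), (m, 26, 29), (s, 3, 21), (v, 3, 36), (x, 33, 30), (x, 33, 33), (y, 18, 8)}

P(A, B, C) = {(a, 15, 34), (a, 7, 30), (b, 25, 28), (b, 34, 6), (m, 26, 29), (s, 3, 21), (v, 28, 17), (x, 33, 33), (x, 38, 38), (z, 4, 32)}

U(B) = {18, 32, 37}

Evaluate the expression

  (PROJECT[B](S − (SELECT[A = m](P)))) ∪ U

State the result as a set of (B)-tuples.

Selection A = m: {(m, 26, 29)}
Difference: {(b, 34, 6), (c, 23, 40), (m, 26, 29), (s, 3, 21), (v, 3, 36), (x, 33, 30), (x, 33, 33), (y, 18, 8)} with {(m, 26, 29)} → {(b, 34, 6), (c, 23, 40), (s, 3, 21), (v, 3, 36), (x, 33, 30), (x, 33, 33), (y, 18, 8)}
π_{B} gives {18, 23, 3, 33, 34} (2 duplicate(s) eliminated).
Union: {18, 23, 3, 33, 34} with {18, 32, 37} → {18, 23, 3, 32, 33, 34, 37}

{18, 23, 3, 32, 33, 34, 37}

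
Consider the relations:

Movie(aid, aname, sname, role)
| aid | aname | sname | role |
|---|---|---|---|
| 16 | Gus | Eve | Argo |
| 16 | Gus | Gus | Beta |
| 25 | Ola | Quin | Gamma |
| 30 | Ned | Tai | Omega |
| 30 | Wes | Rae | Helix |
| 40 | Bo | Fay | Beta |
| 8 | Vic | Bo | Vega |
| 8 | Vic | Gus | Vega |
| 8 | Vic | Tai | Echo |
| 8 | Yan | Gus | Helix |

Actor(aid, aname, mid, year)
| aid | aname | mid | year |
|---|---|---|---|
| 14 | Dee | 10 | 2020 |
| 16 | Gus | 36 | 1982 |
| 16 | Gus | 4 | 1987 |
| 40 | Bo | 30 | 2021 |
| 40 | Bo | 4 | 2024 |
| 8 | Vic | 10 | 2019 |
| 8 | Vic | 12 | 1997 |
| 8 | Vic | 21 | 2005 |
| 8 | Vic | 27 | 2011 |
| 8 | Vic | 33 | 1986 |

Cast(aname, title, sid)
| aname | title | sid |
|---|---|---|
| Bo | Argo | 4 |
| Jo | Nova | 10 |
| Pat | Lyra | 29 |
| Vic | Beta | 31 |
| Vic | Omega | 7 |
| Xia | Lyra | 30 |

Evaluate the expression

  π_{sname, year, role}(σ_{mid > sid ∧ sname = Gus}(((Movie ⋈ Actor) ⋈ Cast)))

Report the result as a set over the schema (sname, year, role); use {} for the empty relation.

{(Gus, 1986, Vega), (Gus, 1997, Vega), (Gus, 2005, Vega), (Gus, 2011, Vega), (Gus, 2019, Vega)}

Joining Movie and Actor on aid, aname yields {(16, Gus, Eve, Argo, 36, 1982), (16, Gus, Eve, Argo, 4, 1987), (16, Gus, Gus, Beta, 36, 1982), (16, Gus, Gus, Beta, 4, 1987), (40, Bo, Fay, Beta, 30, 2021), (40, Bo, Fay, Beta, 4, 2024), (8, Vic, Bo, Vega, 10, 2019), (8, Vic, Bo, Vega, 12, 1997), (8, Vic, Bo, Vega, 21, 2005), (8, Vic, Bo, Vega, 27, 2011), (8, Vic, Bo, Vega, 33, 1986), (8, Vic, Gus, Vega, 10, 2019), (8, Vic, Gus, Vega, 12, 1997), (8, Vic, Gus, Vega, 21, 2005), (8, Vic, Gus, Vega, 27, 2011), (8, Vic, Gus, Vega, 33, 1986), (8, Vic, Tai, Echo, 10, 2019), (8, Vic, Tai, Echo, 12, 1997), (8, Vic, Tai, Echo, 21, 2005), (8, Vic, Tai, Echo, 27, 2011), (8, Vic, Tai, Echo, 33, 1986)}.
Joining (Movie ⋈ Actor) and Cast on aname yields {(40, Bo, Fay, Beta, 30, 2021, Argo, 4), (40, Bo, Fay, Beta, 4, 2024, Argo, 4), (8, Vic, Bo, Vega, 10, 2019, Beta, 31), (8, Vic, Bo, Vega, 10, 2019, Omega, 7), (8, Vic, Bo, Vega, 12, 1997, Beta, 31), (8, Vic, Bo, Vega, 12, 1997, Omega, 7), (8, Vic, Bo, Vega, 21, 2005, Beta, 31), (8, Vic, Bo, Vega, 21, 2005, Omega, 7), (8, Vic, Bo, Vega, 27, 2011, Beta, 31), (8, Vic, Bo, Vega, 27, 2011, Omega, 7), (8, Vic, Bo, Vega, 33, 1986, Beta, 31), (8, Vic, Bo, Vega, 33, 1986, Omega, 7), (8, Vic, Gus, Vega, 10, 2019, Beta, 31), (8, Vic, Gus, Vega, 10, 2019, Omega, 7), (8, Vic, Gus, Vega, 12, 1997, Beta, 31), (8, Vic, Gus, Vega, 12, 1997, Omega, 7), (8, Vic, Gus, Vega, 21, 2005, Beta, 31), (8, Vic, Gus, Vega, 21, 2005, Omega, 7), (8, Vic, Gus, Vega, 27, 2011, Beta, 31), (8, Vic, Gus, Vega, 27, 2011, Omega, 7), (8, Vic, Gus, Vega, 33, 1986, Beta, 31), (8, Vic, Gus, Vega, 33, 1986, Omega, 7), (8, Vic, Tai, Echo, 10, 2019, Beta, 31), (8, Vic, Tai, Echo, 10, 2019, Omega, 7), (8, Vic, Tai, Echo, 12, 1997, Beta, 31), (8, Vic, Tai, Echo, 12, 1997, Omega, 7), (8, Vic, Tai, Echo, 21, 2005, Beta, 31), (8, Vic, Tai, Echo, 21, 2005, Omega, 7), (8, Vic, Tai, Echo, 27, 2011, Beta, 31), (8, Vic, Tai, Echo, 27, 2011, Omega, 7), (8, Vic, Tai, Echo, 33, 1986, Beta, 31), (8, Vic, Tai, Echo, 33, 1986, Omega, 7)}.
Apply σ_{mid > sid ∧ sname = Gus}; surviving tuples: {(8, Vic, Gus, Vega, 10, 2019, Omega, 7), (8, Vic, Gus, Vega, 12, 1997, Omega, 7), (8, Vic, Gus, Vega, 21, 2005, Omega, 7), (8, Vic, Gus, Vega, 27, 2011, Omega, 7), (8, Vic, Gus, Vega, 33, 1986, Beta, 31), (8, Vic, Gus, Vega, 33, 1986, Omega, 7)}
Projecting to sname, year, role (1 duplicate(s) eliminated): {(Gus, 1986, Vega), (Gus, 1997, Vega), (Gus, 2005, Vega), (Gus, 2011, Vega), (Gus, 2019, Vega)}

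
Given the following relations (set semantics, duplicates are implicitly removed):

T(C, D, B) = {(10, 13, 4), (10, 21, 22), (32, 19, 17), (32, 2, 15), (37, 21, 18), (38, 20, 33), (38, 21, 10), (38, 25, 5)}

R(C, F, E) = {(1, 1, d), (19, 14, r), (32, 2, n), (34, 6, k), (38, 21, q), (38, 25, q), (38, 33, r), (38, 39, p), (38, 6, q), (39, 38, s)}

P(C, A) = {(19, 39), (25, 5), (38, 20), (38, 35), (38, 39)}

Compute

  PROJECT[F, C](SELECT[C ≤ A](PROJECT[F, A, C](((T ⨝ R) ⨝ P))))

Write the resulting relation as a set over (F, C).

{(21, 38), (25, 38), (33, 38), (39, 38), (6, 38)}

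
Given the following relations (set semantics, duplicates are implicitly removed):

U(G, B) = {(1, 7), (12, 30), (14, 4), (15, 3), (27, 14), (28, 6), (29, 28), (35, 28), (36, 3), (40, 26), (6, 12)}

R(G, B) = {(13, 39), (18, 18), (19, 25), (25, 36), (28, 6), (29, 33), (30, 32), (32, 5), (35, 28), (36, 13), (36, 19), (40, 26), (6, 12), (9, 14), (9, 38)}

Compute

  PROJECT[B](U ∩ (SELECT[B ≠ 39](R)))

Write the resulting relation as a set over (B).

Filtering on B ≠ 39 leaves {(18, 18), (19, 25), (25, 36), (28, 6), (29, 33), (30, 32), (32, 5), (35, 28), (36, 13), (36, 19), (40, 26), (6, 12), (9, 14), (9, 38)}.
Set intersection of the two operands is {(28, 6), (35, 28), (40, 26), (6, 12)}.
π[B]: project onto (B) → {12, 26, 28, 6}

{12, 26, 28, 6}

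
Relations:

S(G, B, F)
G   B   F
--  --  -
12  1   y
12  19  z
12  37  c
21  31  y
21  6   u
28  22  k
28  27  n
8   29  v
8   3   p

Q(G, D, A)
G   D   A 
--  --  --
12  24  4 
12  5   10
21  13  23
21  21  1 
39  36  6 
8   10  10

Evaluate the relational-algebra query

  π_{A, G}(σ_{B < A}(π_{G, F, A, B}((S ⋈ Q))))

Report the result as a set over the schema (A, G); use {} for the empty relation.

Natural join on G: {(12, 1, y, 24, 4), (12, 1, y, 5, 10), (12, 19, z, 24, 4), (12, 19, z, 5, 10), (12, 37, c, 24, 4), (12, 37, c, 5, 10), (21, 31, y, 13, 23), (21, 31, y, 21, 1), (21, 6, u, 13, 23), (21, 6, u, 21, 1), (8, 29, v, 10, 10), (8, 3, p, 10, 10)}
Projecting to G, F, A, B: {(12, c, 10, 37), (12, c, 4, 37), (12, y, 10, 1), (12, y, 4, 1), (12, z, 10, 19), (12, z, 4, 19), (21, u, 1, 6), (21, u, 23, 6), (21, y, 1, 31), (21, y, 23, 31), (8, p, 10, 3), (8, v, 10, 29)}
Selection B < A: {(12, y, 10, 1), (12, y, 4, 1), (21, u, 23, 6), (8, p, 10, 3)}
Projecting to A, G: {(10, 12), (10, 8), (23, 21), (4, 12)}

{(10, 12), (10, 8), (23, 21), (4, 12)}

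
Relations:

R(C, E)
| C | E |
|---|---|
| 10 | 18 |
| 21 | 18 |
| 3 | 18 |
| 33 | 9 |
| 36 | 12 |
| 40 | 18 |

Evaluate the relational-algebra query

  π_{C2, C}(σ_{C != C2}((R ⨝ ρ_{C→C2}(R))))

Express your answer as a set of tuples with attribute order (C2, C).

{(10, 21), (10, 3), (10, 40), (21, 10), (21, 3), (21, 40), (3, 10), (3, 21), (3, 40), (40, 10), (40, 21), (40, 3)}

ρ[C→C2]: schema becomes (C2, E); tuples unchanged.
Joining R and ρ_{C→C2}(R) on E yields {(10, 18, 10), (10, 18, 21), (10, 18, 3), (10, 18, 40), (21, 18, 10), (21, 18, 21), (21, 18, 3), (21, 18, 40), (3, 18, 10), (3, 18, 21), (3, 18, 3), (3, 18, 40), (33, 9, 33), (36, 12, 36), (40, 18, 10), (40, 18, 21), (40, 18, 3), (40, 18, 40)}.
σ[C != C2]: keep tuples satisfying C != C2 → {(10, 18, 21), (10, 18, 3), (10, 18, 40), (21, 18, 10), (21, 18, 3), (21, 18, 40), (3, 18, 10), (3, 18, 21), (3, 18, 40), (40, 18, 10), (40, 18, 21), (40, 18, 3)}
Projecting to C2, C: {(10, 21), (10, 3), (10, 40), (21, 10), (21, 3), (21, 40), (3, 10), (3, 21), (3, 40), (40, 10), (40, 21), (40, 3)}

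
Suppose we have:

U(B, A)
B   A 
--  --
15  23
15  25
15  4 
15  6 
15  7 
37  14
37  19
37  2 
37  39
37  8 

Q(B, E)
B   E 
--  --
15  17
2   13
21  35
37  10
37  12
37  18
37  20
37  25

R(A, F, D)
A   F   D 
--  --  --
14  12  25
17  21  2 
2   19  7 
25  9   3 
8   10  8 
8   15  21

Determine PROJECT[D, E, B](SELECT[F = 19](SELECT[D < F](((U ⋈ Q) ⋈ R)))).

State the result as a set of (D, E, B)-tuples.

{(7, 10, 37), (7, 12, 37), (7, 18, 37), (7, 20, 37), (7, 25, 37)}

U ⋈ Q (natural join on B): {(15, 23, 17), (15, 25, 17), (15, 4, 17), (15, 6, 17), (15, 7, 17), (37, 14, 10), (37, 14, 12), (37, 14, 18), (37, 14, 20), (37, 14, 25), (37, 19, 10), (37, 19, 12), (37, 19, 18), (37, 19, 20), (37, 19, 25), (37, 2, 10), (37, 2, 12), (37, 2, 18), (37, 2, 20), (37, 2, 25), (37, 39, 10), (37, 39, 12), (37, 39, 18), (37, 39, 20), (37, 39, 25), (37, 8, 10), (37, 8, 12), (37, 8, 18), (37, 8, 20), (37, 8, 25)}
(U ⋈ Q) ⋈ R (natural join on A): {(15, 25, 17, 9, 3), (37, 14, 10, 12, 25), (37, 14, 12, 12, 25), (37, 14, 18, 12, 25), (37, 14, 20, 12, 25), (37, 14, 25, 12, 25), (37, 2, 10, 19, 7), (37, 2, 12, 19, 7), (37, 2, 18, 19, 7), (37, 2, 20, 19, 7), (37, 2, 25, 19, 7), (37, 8, 10, 10, 8), (37, 8, 10, 15, 21), (37, 8, 12, 10, 8), (37, 8, 12, 15, 21), (37, 8, 18, 10, 8), (37, 8, 18, 15, 21), (37, 8, 20, 10, 8), (37, 8, 20, 15, 21), (37, 8, 25, 10, 8), (37, 8, 25, 15, 21)}
Selection D < F: {(15, 25, 17, 9, 3), (37, 2, 10, 19, 7), (37, 2, 12, 19, 7), (37, 2, 18, 19, 7), (37, 2, 20, 19, 7), (37, 2, 25, 19, 7), (37, 8, 10, 10, 8), (37, 8, 12, 10, 8), (37, 8, 18, 10, 8), (37, 8, 20, 10, 8), (37, 8, 25, 10, 8)}
Selection F = 19: {(37, 2, 10, 19, 7), (37, 2, 12, 19, 7), (37, 2, 18, 19, 7), (37, 2, 20, 19, 7), (37, 2, 25, 19, 7)}
π[D, E, B]: project onto (D, E, B) → {(7, 10, 37), (7, 12, 37), (7, 18, 37), (7, 20, 37), (7, 25, 37)}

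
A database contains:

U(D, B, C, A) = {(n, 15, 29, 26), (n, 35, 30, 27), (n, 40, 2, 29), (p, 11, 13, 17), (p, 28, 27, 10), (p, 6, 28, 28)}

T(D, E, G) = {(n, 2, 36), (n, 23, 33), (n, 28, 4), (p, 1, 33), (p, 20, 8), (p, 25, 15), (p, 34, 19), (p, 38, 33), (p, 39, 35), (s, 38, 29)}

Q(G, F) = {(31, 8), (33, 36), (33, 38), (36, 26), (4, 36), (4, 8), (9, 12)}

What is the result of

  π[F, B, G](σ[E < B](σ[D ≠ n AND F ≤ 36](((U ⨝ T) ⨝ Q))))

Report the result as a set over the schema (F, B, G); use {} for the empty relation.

Natural join on D: {(n, 15, 29, 26, 2, 36), (n, 15, 29, 26, 23, 33), (n, 15, 29, 26, 28, 4), (n, 35, 30, 27, 2, 36), (n, 35, 30, 27, 23, 33), (n, 35, 30, 27, 28, 4), (n, 40, 2, 29, 2, 36), (n, 40, 2, 29, 23, 33), (n, 40, 2, 29, 28, 4), (p, 11, 13, 17, 1, 33), (p, 11, 13, 17, 20, 8), (p, 11, 13, 17, 25, 15), (p, 11, 13, 17, 34, 19), (p, 11, 13, 17, 38, 33), (p, 11, 13, 17, 39, 35), (p, 28, 27, 10, 1, 33), (p, 28, 27, 10, 20, 8), (p, 28, 27, 10, 25, 15), (p, 28, 27, 10, 34, 19), (p, 28, 27, 10, 38, 33), (p, 28, 27, 10, 39, 35), (p, 6, 28, 28, 1, 33), (p, 6, 28, 28, 20, 8), (p, 6, 28, 28, 25, 15), (p, 6, 28, 28, 34, 19), (p, 6, 28, 28, 38, 33), (p, 6, 28, 28, 39, 35)}
Natural join on G: {(n, 15, 29, 26, 2, 36, 26), (n, 15, 29, 26, 23, 33, 36), (n, 15, 29, 26, 23, 33, 38), (n, 15, 29, 26, 28, 4, 36), (n, 15, 29, 26, 28, 4, 8), (n, 35, 30, 27, 2, 36, 26), (n, 35, 30, 27, 23, 33, 36), (n, 35, 30, 27, 23, 33, 38), (n, 35, 30, 27, 28, 4, 36), (n, 35, 30, 27, 28, 4, 8), (n, 40, 2, 29, 2, 36, 26), (n, 40, 2, 29, 23, 33, 36), (n, 40, 2, 29, 23, 33, 38), (n, 40, 2, 29, 28, 4, 36), (n, 40, 2, 29, 28, 4, 8), (p, 11, 13, 17, 1, 33, 36), (p, 11, 13, 17, 1, 33, 38), (p, 11, 13, 17, 38, 33, 36), (p, 11, 13, 17, 38, 33, 38), (p, 28, 27, 10, 1, 33, 36), (p, 28, 27, 10, 1, 33, 38), (p, 28, 27, 10, 38, 33, 36), (p, 28, 27, 10, 38, 33, 38), (p, 6, 28, 28, 1, 33, 36), (p, 6, 28, 28, 1, 33, 38), (p, 6, 28, 28, 38, 33, 36), (p, 6, 28, 28, 38, 33, 38)}
Filtering on D ≠ n AND F ≤ 36 leaves {(p, 11, 13, 17, 1, 33, 36), (p, 11, 13, 17, 38, 33, 36), (p, 28, 27, 10, 1, 33, 36), (p, 28, 27, 10, 38, 33, 36), (p, 6, 28, 28, 1, 33, 36), (p, 6, 28, 28, 38, 33, 36)}.
Filtering on E < B leaves {(p, 11, 13, 17, 1, 33, 36), (p, 28, 27, 10, 1, 33, 36), (p, 6, 28, 28, 1, 33, 36)}.
π[F, B, G]: project onto (F, B, G) → {(36, 11, 33), (36, 28, 33), (36, 6, 33)}

{(36, 11, 33), (36, 28, 33), (36, 6, 33)}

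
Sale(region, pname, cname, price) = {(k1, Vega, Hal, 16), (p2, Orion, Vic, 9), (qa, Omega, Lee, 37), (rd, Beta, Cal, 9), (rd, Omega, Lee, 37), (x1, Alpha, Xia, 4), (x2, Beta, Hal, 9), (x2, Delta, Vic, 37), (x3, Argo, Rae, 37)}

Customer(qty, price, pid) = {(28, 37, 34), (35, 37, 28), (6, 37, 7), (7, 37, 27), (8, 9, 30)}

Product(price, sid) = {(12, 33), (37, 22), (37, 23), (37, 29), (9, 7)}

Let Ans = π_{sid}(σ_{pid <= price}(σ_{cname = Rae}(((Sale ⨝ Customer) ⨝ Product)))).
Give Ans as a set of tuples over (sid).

{22, 23, 29}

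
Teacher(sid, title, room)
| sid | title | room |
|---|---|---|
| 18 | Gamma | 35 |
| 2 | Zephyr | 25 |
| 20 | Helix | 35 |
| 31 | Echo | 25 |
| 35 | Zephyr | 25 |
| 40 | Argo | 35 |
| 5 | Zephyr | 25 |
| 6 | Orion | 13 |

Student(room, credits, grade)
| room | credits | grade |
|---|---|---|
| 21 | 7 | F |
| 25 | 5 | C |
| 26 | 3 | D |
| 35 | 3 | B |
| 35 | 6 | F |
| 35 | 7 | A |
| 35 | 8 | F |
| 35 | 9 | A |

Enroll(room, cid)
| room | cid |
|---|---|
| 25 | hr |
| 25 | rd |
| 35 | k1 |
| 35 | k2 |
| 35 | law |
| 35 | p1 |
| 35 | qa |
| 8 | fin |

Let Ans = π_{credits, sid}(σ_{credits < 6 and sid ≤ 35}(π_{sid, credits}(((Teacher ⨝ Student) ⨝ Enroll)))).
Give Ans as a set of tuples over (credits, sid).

Teacher ⋈ Student (natural join on room): {(18, Gamma, 35, 3, B), (18, Gamma, 35, 6, F), (18, Gamma, 35, 7, A), (18, Gamma, 35, 8, F), (18, Gamma, 35, 9, A), (2, Zephyr, 25, 5, C), (20, Helix, 35, 3, B), (20, Helix, 35, 6, F), (20, Helix, 35, 7, A), (20, Helix, 35, 8, F), (20, Helix, 35, 9, A), (31, Echo, 25, 5, C), (35, Zephyr, 25, 5, C), (40, Argo, 35, 3, B), (40, Argo, 35, 6, F), (40, Argo, 35, 7, A), (40, Argo, 35, 8, F), (40, Argo, 35, 9, A), (5, Zephyr, 25, 5, C)}
(Teacher ⨝ Student) ⋈ Enroll (natural join on room): {(18, Gamma, 35, 3, B, k1), (18, Gamma, 35, 3, B, k2), (18, Gamma, 35, 3, B, law), (18, Gamma, 35, 3, B, p1), (18, Gamma, 35, 3, B, qa), (18, Gamma, 35, 6, F, k1), (18, Gamma, 35, 6, F, k2), (18, Gamma, 35, 6, F, law), (18, Gamma, 35, 6, F, p1), (18, Gamma, 35, 6, F, qa), (18, Gamma, 35, 7, A, k1), (18, Gamma, 35, 7, A, k2), (18, Gamma, 35, 7, A, law), (18, Gamma, 35, 7, A, p1), (18, Gamma, 35, 7, A, qa), (18, Gamma, 35, 8, F, k1), (18, Gamma, 35, 8, F, k2), (18, Gamma, 35, 8, F, law), (18, Gamma, 35, 8, F, p1), (18, Gamma, 35, 8, F, qa), (18, Gamma, 35, 9, A, k1), (18, Gamma, 35, 9, A, k2), (18, Gamma, 35, 9, A, law), (18, Gamma, 35, 9, A, p1), (18, Gamma, 35, 9, A, qa), (2, Zephyr, 25, 5, C, hr), (2, Zephyr, 25, 5, C, rd), (20, Helix, 35, 3, B, k1), (20, Helix, 35, 3, B, k2), (20, Helix, 35, 3, B, law), (20, Helix, 35, 3, B, p1), (20, Helix, 35, 3, B, qa), (20, Helix, 35, 6, F, k1), (20, Helix, 35, 6, F, k2), (20, Helix, 35, 6, F, law), (20, Helix, 35, 6, F, p1), (20, Helix, 35, 6, F, qa), (20, Helix, 35, 7, A, k1), (20, Helix, 35, 7, A, k2), (20, Helix, 35, 7, A, law), (20, Helix, 35, 7, A, p1), (20, Helix, 35, 7, A, qa), (20, Helix, 35, 8, F, k1), (20, Helix, 35, 8, F, k2), (20, Helix, 35, 8, F, law), (20, Helix, 35, 8, F, p1), (20, Helix, 35, 8, F, qa), (20, Helix, 35, 9, A, k1), (20, Helix, 35, 9, A, k2), (20, Helix, 35, 9, A, law), (20, Helix, 35, 9, A, p1), (20, Helix, 35, 9, A, qa), (31, Echo, 25, 5, C, hr), (31, Echo, 25, 5, C, rd), (35, Zephyr, 25, 5, C, hr), (35, Zephyr, 25, 5, C, rd), (40, Argo, 35, 3, B, k1), (40, Argo, 35, 3, B, k2), (40, Argo, 35, 3, B, law), (40, Argo, 35, 3, B, p1), (40, Argo, 35, 3, B, qa), (40, Argo, 35, 6, F, k1), (40, Argo, 35, 6, F, k2), (40, Argo, 35, 6, F, law), (40, Argo, 35, 6, F, p1), (40, Argo, 35, 6, F, qa), (40, Argo, 35, 7, A, k1), (40, Argo, 35, 7, A, k2), (40, Argo, 35, 7, A, law), (40, Argo, 35, 7, A, p1), (40, Argo, 35, 7, A, qa), (40, Argo, 35, 8, F, k1), (40, Argo, 35, 8, F, k2), (40, Argo, 35, 8, F, law), (40, Argo, 35, 8, F, p1), (40, Argo, 35, 8, F, qa), (40, Argo, 35, 9, A, k1), (40, Argo, 35, 9, A, k2), (40, Argo, 35, 9, A, law), (40, Argo, 35, 9, A, p1), (40, Argo, 35, 9, A, qa), (5, Zephyr, 25, 5, C, hr), (5, Zephyr, 25, 5, C, rd)}
π[sid, credits]: project onto (sid, credits) (64 duplicate(s) eliminated) → {(18, 3), (18, 6), (18, 7), (18, 8), (18, 9), (2, 5), (20, 3), (20, 6), (20, 7), (20, 8), (20, 9), (31, 5), (35, 5), (40, 3), (40, 6), (40, 7), (40, 8), (40, 9), (5, 5)}
Filtering on credits < 6 and sid ≤ 35 leaves {(18, 3), (2, 5), (20, 3), (31, 5), (35, 5), (5, 5)}.
π[credits, sid]: project onto (credits, sid) → {(3, 18), (3, 20), (5, 2), (5, 31), (5, 35), (5, 5)}

{(3, 18), (3, 20), (5, 2), (5, 31), (5, 35), (5, 5)}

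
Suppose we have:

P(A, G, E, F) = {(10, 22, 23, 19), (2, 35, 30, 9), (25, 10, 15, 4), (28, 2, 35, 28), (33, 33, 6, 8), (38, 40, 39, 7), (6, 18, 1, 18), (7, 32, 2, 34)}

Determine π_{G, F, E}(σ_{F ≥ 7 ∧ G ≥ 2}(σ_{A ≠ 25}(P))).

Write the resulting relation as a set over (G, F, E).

{(18, 18, 1), (2, 28, 35), (22, 19, 23), (32, 34, 2), (33, 8, 6), (35, 9, 30), (40, 7, 39)}

Filtering on A ≠ 25 leaves {(10, 22, 23, 19), (2, 35, 30, 9), (28, 2, 35, 28), (33, 33, 6, 8), (38, 40, 39, 7), (6, 18, 1, 18), (7, 32, 2, 34)}.
Filtering on F ≥ 7 ∧ G ≥ 2 leaves {(10, 22, 23, 19), (2, 35, 30, 9), (28, 2, 35, 28), (33, 33, 6, 8), (38, 40, 39, 7), (6, 18, 1, 18), (7, 32, 2, 34)}.
π[G, F, E]: project onto (G, F, E) → {(18, 18, 1), (2, 28, 35), (22, 19, 23), (32, 34, 2), (33, 8, 6), (35, 9, 30), (40, 7, 39)}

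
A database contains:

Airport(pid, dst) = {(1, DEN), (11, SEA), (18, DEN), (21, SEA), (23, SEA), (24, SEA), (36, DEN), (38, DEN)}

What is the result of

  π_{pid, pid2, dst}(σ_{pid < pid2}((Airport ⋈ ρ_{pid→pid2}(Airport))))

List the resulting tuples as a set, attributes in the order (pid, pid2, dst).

ρ[pid→pid2]: schema becomes (pid2, dst); tuples unchanged.
Natural join on dst: {(1, DEN, 1), (1, DEN, 18), (1, DEN, 36), (1, DEN, 38), (11, SEA, 11), (11, SEA, 21), (11, SEA, 23), (11, SEA, 24), (18, DEN, 1), (18, DEN, 18), (18, DEN, 36), (18, DEN, 38), (21, SEA, 11), (21, SEA, 21), (21, SEA, 23), (21, SEA, 24), (23, SEA, 11), (23, SEA, 21), (23, SEA, 23), (23, SEA, 24), (24, SEA, 11), (24, SEA, 21), (24, SEA, 23), (24, SEA, 24), (36, DEN, 1), (36, DEN, 18), (36, DEN, 36), (36, DEN, 38), (38, DEN, 1), (38, DEN, 18), (38, DEN, 36), (38, DEN, 38)}
Apply σ_{pid < pid2}; surviving tuples: {(1, DEN, 18), (1, DEN, 36), (1, DEN, 38), (11, SEA, 21), (11, SEA, 23), (11, SEA, 24), (18, DEN, 36), (18, DEN, 38), (21, SEA, 23), (21, SEA, 24), (23, SEA, 24), (36, DEN, 38)}
Keep only column(s) pid, pid2, dst: {(1, 18, DEN), (1, 36, DEN), (1, 38, DEN), (11, 21, SEA), (11, 23, SEA), (11, 24, SEA), (18, 36, DEN), (18, 38, DEN), (21, 23, SEA), (21, 24, SEA), (23, 24, SEA), (36, 38, DEN)}

{(1, 18, DEN), (1, 36, DEN), (1, 38, DEN), (11, 21, SEA), (11, 23, SEA), (11, 24, SEA), (18, 36, DEN), (18, 38, DEN), (21, 23, SEA), (21, 24, SEA), (23, 24, SEA), (36, 38, DEN)}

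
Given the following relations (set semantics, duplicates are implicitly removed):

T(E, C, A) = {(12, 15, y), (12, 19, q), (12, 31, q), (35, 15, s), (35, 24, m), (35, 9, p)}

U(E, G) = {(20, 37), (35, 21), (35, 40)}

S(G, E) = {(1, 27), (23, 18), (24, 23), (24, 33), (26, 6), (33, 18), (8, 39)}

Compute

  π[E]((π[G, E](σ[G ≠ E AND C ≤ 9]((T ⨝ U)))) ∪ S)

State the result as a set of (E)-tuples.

T ⋈ U (natural join on E): {(35, 15, s, 21), (35, 15, s, 40), (35, 24, m, 21), (35, 24, m, 40), (35, 9, p, 21), (35, 9, p, 40)}
Selection G ≠ E AND C ≤ 9: {(35, 9, p, 21), (35, 9, p, 40)}
π_{G, E} gives {(21, 35), (40, 35)}.
Set union of the two operands is {(1, 27), (21, 35), (23, 18), (24, 23), (24, 33), (26, 6), (33, 18), (40, 35), (8, 39)}.
π_{E} gives {18, 23, 27, 33, 35, 39, 6} (2 duplicate(s) eliminated).

{18, 23, 27, 33, 35, 39, 6}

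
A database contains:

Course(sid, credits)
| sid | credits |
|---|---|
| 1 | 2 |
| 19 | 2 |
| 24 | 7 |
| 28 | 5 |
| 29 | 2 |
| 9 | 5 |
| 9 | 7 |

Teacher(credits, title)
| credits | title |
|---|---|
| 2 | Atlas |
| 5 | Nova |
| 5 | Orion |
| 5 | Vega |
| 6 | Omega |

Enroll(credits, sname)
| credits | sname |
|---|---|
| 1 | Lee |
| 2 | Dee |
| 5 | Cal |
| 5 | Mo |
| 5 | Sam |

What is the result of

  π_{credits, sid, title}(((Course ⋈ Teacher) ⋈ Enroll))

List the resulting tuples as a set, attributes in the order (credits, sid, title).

{(2, 1, Atlas), (2, 19, Atlas), (2, 29, Atlas), (5, 28, Nova), (5, 28, Orion), (5, 28, Vega), (5, 9, Nova), (5, 9, Orion), (5, 9, Vega)}

Joining Course and Teacher on credits yields {(1, 2, Atlas), (19, 2, Atlas), (28, 5, Nova), (28, 5, Orion), (28, 5, Vega), (29, 2, Atlas), (9, 5, Nova), (9, 5, Orion), (9, 5, Vega)}.
Joining (Course ⋈ Teacher) and Enroll on credits yields {(1, 2, Atlas, Dee), (19, 2, Atlas, Dee), (28, 5, Nova, Cal), (28, 5, Nova, Mo), (28, 5, Nova, Sam), (28, 5, Orion, Cal), (28, 5, Orion, Mo), (28, 5, Orion, Sam), (28, 5, Vega, Cal), (28, 5, Vega, Mo), (28, 5, Vega, Sam), (29, 2, Atlas, Dee), (9, 5, Nova, Cal), (9, 5, Nova, Mo), (9, 5, Nova, Sam), (9, 5, Orion, Cal), (9, 5, Orion, Mo), (9, 5, Orion, Sam), (9, 5, Vega, Cal), (9, 5, Vega, Mo), (9, 5, Vega, Sam)}.
π[credits, sid, title]: project onto (credits, sid, title) (12 duplicate(s) eliminated) → {(2, 1, Atlas), (2, 19, Atlas), (2, 29, Atlas), (5, 28, Nova), (5, 28, Orion), (5, 28, Vega), (5, 9, Nova), (5, 9, Orion), (5, 9, Vega)}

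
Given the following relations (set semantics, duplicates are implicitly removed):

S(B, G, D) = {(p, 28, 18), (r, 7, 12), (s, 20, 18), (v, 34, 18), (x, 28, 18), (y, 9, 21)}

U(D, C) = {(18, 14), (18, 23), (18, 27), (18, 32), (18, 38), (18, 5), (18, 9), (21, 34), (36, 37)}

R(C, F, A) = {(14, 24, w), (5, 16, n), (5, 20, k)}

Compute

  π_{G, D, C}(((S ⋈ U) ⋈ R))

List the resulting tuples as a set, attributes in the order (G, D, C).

{(20, 18, 14), (20, 18, 5), (28, 18, 14), (28, 18, 5), (34, 18, 14), (34, 18, 5)}

Joining S and U on D yields {(p, 28, 18, 14), (p, 28, 18, 23), (p, 28, 18, 27), (p, 28, 18, 32), (p, 28, 18, 38), (p, 28, 18, 5), (p, 28, 18, 9), (s, 20, 18, 14), (s, 20, 18, 23), (s, 20, 18, 27), (s, 20, 18, 32), (s, 20, 18, 38), (s, 20, 18, 5), (s, 20, 18, 9), (v, 34, 18, 14), (v, 34, 18, 23), (v, 34, 18, 27), (v, 34, 18, 32), (v, 34, 18, 38), (v, 34, 18, 5), (v, 34, 18, 9), (x, 28, 18, 14), (x, 28, 18, 23), (x, 28, 18, 27), (x, 28, 18, 32), (x, 28, 18, 38), (x, 28, 18, 5), (x, 28, 18, 9), (y, 9, 21, 34)}.
Joining (S ⋈ U) and R on C yields {(p, 28, 18, 14, 24, w), (p, 28, 18, 5, 16, n), (p, 28, 18, 5, 20, k), (s, 20, 18, 14, 24, w), (s, 20, 18, 5, 16, n), (s, 20, 18, 5, 20, k), (v, 34, 18, 14, 24, w), (v, 34, 18, 5, 16, n), (v, 34, 18, 5, 20, k), (x, 28, 18, 14, 24, w), (x, 28, 18, 5, 16, n), (x, 28, 18, 5, 20, k)}.
Keep only column(s) G, D, C (6 duplicate(s) eliminated): {(20, 18, 14), (20, 18, 5), (28, 18, 14), (28, 18, 5), (34, 18, 14), (34, 18, 5)}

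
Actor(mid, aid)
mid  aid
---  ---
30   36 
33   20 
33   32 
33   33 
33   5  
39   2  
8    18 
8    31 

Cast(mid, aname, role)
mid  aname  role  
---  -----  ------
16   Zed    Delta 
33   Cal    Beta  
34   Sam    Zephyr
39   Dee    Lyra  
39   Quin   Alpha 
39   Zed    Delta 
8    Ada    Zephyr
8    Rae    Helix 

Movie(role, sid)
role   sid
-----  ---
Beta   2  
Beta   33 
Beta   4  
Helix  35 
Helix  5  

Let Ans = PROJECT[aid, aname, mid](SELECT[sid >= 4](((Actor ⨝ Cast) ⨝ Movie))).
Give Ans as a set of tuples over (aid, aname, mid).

{(18, Rae, 8), (20, Cal, 33), (31, Rae, 8), (32, Cal, 33), (33, Cal, 33), (5, Cal, 33)}

Joining Actor and Cast on mid yields {(33, 20, Cal, Beta), (33, 32, Cal, Beta), (33, 33, Cal, Beta), (33, 5, Cal, Beta), (39, 2, Dee, Lyra), (39, 2, Quin, Alpha), (39, 2, Zed, Delta), (8, 18, Ada, Zephyr), (8, 18, Rae, Helix), (8, 31, Ada, Zephyr), (8, 31, Rae, Helix)}.
Joining (Actor ⨝ Cast) and Movie on role yields {(33, 20, Cal, Beta, 2), (33, 20, Cal, Beta, 33), (33, 20, Cal, Beta, 4), (33, 32, Cal, Beta, 2), (33, 32, Cal, Beta, 33), (33, 32, Cal, Beta, 4), (33, 33, Cal, Beta, 2), (33, 33, Cal, Beta, 33), (33, 33, Cal, Beta, 4), (33, 5, Cal, Beta, 2), (33, 5, Cal, Beta, 33), (33, 5, Cal, Beta, 4), (8, 18, Rae, Helix, 35), (8, 18, Rae, Helix, 5), (8, 31, Rae, Helix, 35), (8, 31, Rae, Helix, 5)}.
Filtering on sid >= 4 leaves {(33, 20, Cal, Beta, 33), (33, 20, Cal, Beta, 4), (33, 32, Cal, Beta, 33), (33, 32, Cal, Beta, 4), (33, 33, Cal, Beta, 33), (33, 33, Cal, Beta, 4), (33, 5, Cal, Beta, 33), (33, 5, Cal, Beta, 4), (8, 18, Rae, Helix, 35), (8, 18, Rae, Helix, 5), (8, 31, Rae, Helix, 35), (8, 31, Rae, Helix, 5)}.
π[aid, aname, mid]: project onto (aid, aname, mid) (6 duplicate(s) eliminated) → {(18, Rae, 8), (20, Cal, 33), (31, Rae, 8), (32, Cal, 33), (33, Cal, 33), (5, Cal, 33)}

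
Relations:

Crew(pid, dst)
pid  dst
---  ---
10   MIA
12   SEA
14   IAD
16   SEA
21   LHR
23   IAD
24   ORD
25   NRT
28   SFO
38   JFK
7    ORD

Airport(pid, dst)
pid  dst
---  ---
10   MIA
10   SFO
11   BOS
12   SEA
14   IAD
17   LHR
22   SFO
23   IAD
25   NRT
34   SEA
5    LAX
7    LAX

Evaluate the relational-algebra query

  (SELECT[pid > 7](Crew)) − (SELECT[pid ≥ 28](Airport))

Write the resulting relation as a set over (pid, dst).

{(10, MIA), (12, SEA), (14, IAD), (16, SEA), (21, LHR), (23, IAD), (24, ORD), (25, NRT), (28, SFO), (38, JFK)}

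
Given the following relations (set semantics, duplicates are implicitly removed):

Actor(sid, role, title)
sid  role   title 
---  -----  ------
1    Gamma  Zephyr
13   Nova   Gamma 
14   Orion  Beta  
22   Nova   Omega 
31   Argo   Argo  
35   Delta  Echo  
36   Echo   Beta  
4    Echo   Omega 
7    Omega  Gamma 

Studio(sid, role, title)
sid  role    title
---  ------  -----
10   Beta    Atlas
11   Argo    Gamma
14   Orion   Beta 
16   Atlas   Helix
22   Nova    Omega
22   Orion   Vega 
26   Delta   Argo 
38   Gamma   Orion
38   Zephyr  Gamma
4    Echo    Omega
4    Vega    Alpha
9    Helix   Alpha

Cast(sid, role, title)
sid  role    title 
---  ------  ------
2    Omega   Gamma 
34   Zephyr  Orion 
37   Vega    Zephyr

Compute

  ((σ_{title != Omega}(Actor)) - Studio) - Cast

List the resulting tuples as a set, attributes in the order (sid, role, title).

{(1, Gamma, Zephyr), (13, Nova, Gamma), (31, Argo, Argo), (35, Delta, Echo), (36, Echo, Beta), (7, Omega, Gamma)}

Filtering on title != Omega leaves {(1, Gamma, Zephyr), (13, Nova, Gamma), (14, Orion, Beta), (31, Argo, Argo), (35, Delta, Echo), (36, Echo, Beta), (7, Omega, Gamma)}.
Set difference of the two operands is {(1, Gamma, Zephyr), (13, Nova, Gamma), (31, Argo, Argo), (35, Delta, Echo), (36, Echo, Beta), (7, Omega, Gamma)}.
Set difference of the two operands is {(1, Gamma, Zephyr), (13, Nova, Gamma), (31, Argo, Argo), (35, Delta, Echo), (36, Echo, Beta), (7, Omega, Gamma)}.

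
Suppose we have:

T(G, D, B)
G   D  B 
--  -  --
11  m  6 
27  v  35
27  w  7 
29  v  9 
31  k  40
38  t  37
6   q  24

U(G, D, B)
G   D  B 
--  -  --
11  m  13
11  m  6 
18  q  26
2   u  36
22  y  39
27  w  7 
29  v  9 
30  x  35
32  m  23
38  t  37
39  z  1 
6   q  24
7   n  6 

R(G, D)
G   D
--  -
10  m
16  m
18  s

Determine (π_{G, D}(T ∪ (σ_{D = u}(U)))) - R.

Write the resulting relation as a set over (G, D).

{(11, m), (2, u), (27, v), (27, w), (29, v), (31, k), (38, t), (6, q)}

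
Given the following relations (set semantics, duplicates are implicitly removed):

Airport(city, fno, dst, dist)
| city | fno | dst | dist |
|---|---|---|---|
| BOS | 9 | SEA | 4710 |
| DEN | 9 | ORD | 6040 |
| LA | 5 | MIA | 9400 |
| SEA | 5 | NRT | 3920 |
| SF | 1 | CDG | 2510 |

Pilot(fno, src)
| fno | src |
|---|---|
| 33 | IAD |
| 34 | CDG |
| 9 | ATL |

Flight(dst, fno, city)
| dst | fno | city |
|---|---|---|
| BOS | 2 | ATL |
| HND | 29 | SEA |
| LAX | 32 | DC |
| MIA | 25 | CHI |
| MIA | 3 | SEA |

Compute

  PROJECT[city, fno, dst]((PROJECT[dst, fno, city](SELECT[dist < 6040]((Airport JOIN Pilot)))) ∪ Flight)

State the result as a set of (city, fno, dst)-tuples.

{(ATL, 2, BOS), (BOS, 9, SEA), (CHI, 25, MIA), (DC, 32, LAX), (SEA, 29, HND), (SEA, 3, MIA)}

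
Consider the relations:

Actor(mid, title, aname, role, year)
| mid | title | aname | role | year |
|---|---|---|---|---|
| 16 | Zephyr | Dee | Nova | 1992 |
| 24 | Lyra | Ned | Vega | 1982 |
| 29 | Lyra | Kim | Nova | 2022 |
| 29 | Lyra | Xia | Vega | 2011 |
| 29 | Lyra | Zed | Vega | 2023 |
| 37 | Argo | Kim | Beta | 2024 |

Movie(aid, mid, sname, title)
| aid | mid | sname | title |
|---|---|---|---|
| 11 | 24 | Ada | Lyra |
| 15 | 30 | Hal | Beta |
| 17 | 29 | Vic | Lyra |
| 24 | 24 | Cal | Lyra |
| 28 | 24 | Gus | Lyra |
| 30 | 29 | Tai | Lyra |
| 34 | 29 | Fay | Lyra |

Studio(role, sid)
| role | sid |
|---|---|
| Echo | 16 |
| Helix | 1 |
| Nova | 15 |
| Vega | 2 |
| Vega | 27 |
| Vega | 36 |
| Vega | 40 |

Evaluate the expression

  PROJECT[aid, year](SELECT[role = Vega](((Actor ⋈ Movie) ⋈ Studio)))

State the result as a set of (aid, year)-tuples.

Natural join on mid, title: {(24, Lyra, Ned, Vega, 1982, 11, Ada), (24, Lyra, Ned, Vega, 1982, 24, Cal), (24, Lyra, Ned, Vega, 1982, 28, Gus), (29, Lyra, Kim, Nova, 2022, 17, Vic), (29, Lyra, Kim, Nova, 2022, 30, Tai), (29, Lyra, Kim, Nova, 2022, 34, Fay), (29, Lyra, Xia, Vega, 2011, 17, Vic), (29, Lyra, Xia, Vega, 2011, 30, Tai), (29, Lyra, Xia, Vega, 2011, 34, Fay), (29, Lyra, Zed, Vega, 2023, 17, Vic), (29, Lyra, Zed, Vega, 2023, 30, Tai), (29, Lyra, Zed, Vega, 2023, 34, Fay)}
Natural join on role: {(24, Lyra, Ned, Vega, 1982, 11, Ada, 2), (24, Lyra, Ned, Vega, 1982, 11, Ada, 27), (24, Lyra, Ned, Vega, 1982, 11, Ada, 36), (24, Lyra, Ned, Vega, 1982, 11, Ada, 40), (24, Lyra, Ned, Vega, 1982, 24, Cal, 2), (24, Lyra, Ned, Vega, 1982, 24, Cal, 27), (24, Lyra, Ned, Vega, 1982, 24, Cal, 36), (24, Lyra, Ned, Vega, 1982, 24, Cal, 40), (24, Lyra, Ned, Vega, 1982, 28, Gus, 2), (24, Lyra, Ned, Vega, 1982, 28, Gus, 27), (24, Lyra, Ned, Vega, 1982, 28, Gus, 36), (24, Lyra, Ned, Vega, 1982, 28, Gus, 40), (29, Lyra, Kim, Nova, 2022, 17, Vic, 15), (29, Lyra, Kim, Nova, 2022, 30, Tai, 15), (29, Lyra, Kim, Nova, 2022, 34, Fay, 15), (29, Lyra, Xia, Vega, 2011, 17, Vic, 2), (29, Lyra, Xia, Vega, 2011, 17, Vic, 27), (29, Lyra, Xia, Vega, 2011, 17, Vic, 36), (29, Lyra, Xia, Vega, 2011, 17, Vic, 40), (29, Lyra, Xia, Vega, 2011, 30, Tai, 2), (29, Lyra, Xia, Vega, 2011, 30, Tai, 27), (29, Lyra, Xia, Vega, 2011, 30, Tai, 36), (29, Lyra, Xia, Vega, 2011, 30, Tai, 40), (29, Lyra, Xia, Vega, 2011, 34, Fay, 2), (29, Lyra, Xia, Vega, 2011, 34, Fay, 27), (29, Lyra, Xia, Vega, 2011, 34, Fay, 36), (29, Lyra, Xia, Vega, 2011, 34, Fay, 40), (29, Lyra, Zed, Vega, 2023, 17, Vic, 2), (29, Lyra, Zed, Vega, 2023, 17, Vic, 27), (29, Lyra, Zed, Vega, 2023, 17, Vic, 36), (29, Lyra, Zed, Vega, 2023, 17, Vic, 40), (29, Lyra, Zed, Vega, 2023, 30, Tai, 2), (29, Lyra, Zed, Vega, 2023, 30, Tai, 27), (29, Lyra, Zed, Vega, 2023, 30, Tai, 36), (29, Lyra, Zed, Vega, 2023, 30, Tai, 40), (29, Lyra, Zed, Vega, 2023, 34, Fay, 2), (29, Lyra, Zed, Vega, 2023, 34, Fay, 27), (29, Lyra, Zed, Vega, 2023, 34, Fay, 36), (29, Lyra, Zed, Vega, 2023, 34, Fay, 40)}
Apply σ_{role = Vega}; surviving tuples: {(24, Lyra, Ned, Vega, 1982, 11, Ada, 2), (24, Lyra, Ned, Vega, 1982, 11, Ada, 27), (24, Lyra, Ned, Vega, 1982, 11, Ada, 36), (24, Lyra, Ned, Vega, 1982, 11, Ada, 40), (24, Lyra, Ned, Vega, 1982, 24, Cal, 2), (24, Lyra, Ned, Vega, 1982, 24, Cal, 27), (24, Lyra, Ned, Vega, 1982, 24, Cal, 36), (24, Lyra, Ned, Vega, 1982, 24, Cal, 40), (24, Lyra, Ned, Vega, 1982, 28, Gus, 2), (24, Lyra, Ned, Vega, 1982, 28, Gus, 27), (24, Lyra, Ned, Vega, 1982, 28, Gus, 36), (24, Lyra, Ned, Vega, 1982, 28, Gus, 40), (29, Lyra, Xia, Vega, 2011, 17, Vic, 2), (29, Lyra, Xia, Vega, 2011, 17, Vic, 27), (29, Lyra, Xia, Vega, 2011, 17, Vic, 36), (29, Lyra, Xia, Vega, 2011, 17, Vic, 40), (29, Lyra, Xia, Vega, 2011, 30, Tai, 2), (29, Lyra, Xia, Vega, 2011, 30, Tai, 27), (29, Lyra, Xia, Vega, 2011, 30, Tai, 36), (29, Lyra, Xia, Vega, 2011, 30, Tai, 40), (29, Lyra, Xia, Vega, 2011, 34, Fay, 2), (29, Lyra, Xia, Vega, 2011, 34, Fay, 27), (29, Lyra, Xia, Vega, 2011, 34, Fay, 36), (29, Lyra, Xia, Vega, 2011, 34, Fay, 40), (29, Lyra, Zed, Vega, 2023, 17, Vic, 2), (29, Lyra, Zed, Vega, 2023, 17, Vic, 27), (29, Lyra, Zed, Vega, 2023, 17, Vic, 36), (29, Lyra, Zed, Vega, 2023, 17, Vic, 40), (29, Lyra, Zed, Vega, 2023, 30, Tai, 2), (29, Lyra, Zed, Vega, 2023, 30, Tai, 27), (29, Lyra, Zed, Vega, 2023, 30, Tai, 36), (29, Lyra, Zed, Vega, 2023, 30, Tai, 40), (29, Lyra, Zed, Vega, 2023, 34, Fay, 2), (29, Lyra, Zed, Vega, 2023, 34, Fay, 27), (29, Lyra, Zed, Vega, 2023, 34, Fay, 36), (29, Lyra, Zed, Vega, 2023, 34, Fay, 40)}
Keep only column(s) aid, year (27 duplicate(s) eliminated): {(11, 1982), (17, 2011), (17, 2023), (24, 1982), (28, 1982), (30, 2011), (30, 2023), (34, 2011), (34, 2023)}

{(11, 1982), (17, 2011), (17, 2023), (24, 1982), (28, 1982), (30, 2011), (30, 2023), (34, 2011), (34, 2023)}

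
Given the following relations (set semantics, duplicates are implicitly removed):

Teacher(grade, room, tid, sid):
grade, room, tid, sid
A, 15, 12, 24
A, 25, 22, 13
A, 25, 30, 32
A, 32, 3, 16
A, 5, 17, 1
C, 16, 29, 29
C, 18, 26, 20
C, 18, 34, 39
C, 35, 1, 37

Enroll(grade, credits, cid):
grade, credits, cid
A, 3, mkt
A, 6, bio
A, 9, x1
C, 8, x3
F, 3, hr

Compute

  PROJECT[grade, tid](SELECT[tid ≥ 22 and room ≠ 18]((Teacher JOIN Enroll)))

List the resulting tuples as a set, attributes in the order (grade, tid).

{(A, 22), (A, 30), (C, 29)}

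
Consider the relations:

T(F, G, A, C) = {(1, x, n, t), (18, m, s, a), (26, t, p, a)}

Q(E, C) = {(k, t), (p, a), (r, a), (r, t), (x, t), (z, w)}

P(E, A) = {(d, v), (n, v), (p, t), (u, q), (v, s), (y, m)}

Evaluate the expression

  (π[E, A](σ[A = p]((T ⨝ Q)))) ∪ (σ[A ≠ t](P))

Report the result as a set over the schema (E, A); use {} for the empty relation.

Joining T and Q on C yields {(1, x, n, t, k), (1, x, n, t, r), (1, x, n, t, x), (18, m, s, a, p), (18, m, s, a, r), (26, t, p, a, p), (26, t, p, a, r)}.
Selection A = p: {(26, t, p, a, p), (26, t, p, a, r)}
π_{E, A} gives {(p, p), (r, p)}.
Selection A ≠ t: {(d, v), (n, v), (u, q), (v, s), (y, m)}
Taking the union: {(d, v), (n, v), (p, p), (r, p), (u, q), (v, s), (y, m)}

{(d, v), (n, v), (p, p), (r, p), (u, q), (v, s), (y, m)}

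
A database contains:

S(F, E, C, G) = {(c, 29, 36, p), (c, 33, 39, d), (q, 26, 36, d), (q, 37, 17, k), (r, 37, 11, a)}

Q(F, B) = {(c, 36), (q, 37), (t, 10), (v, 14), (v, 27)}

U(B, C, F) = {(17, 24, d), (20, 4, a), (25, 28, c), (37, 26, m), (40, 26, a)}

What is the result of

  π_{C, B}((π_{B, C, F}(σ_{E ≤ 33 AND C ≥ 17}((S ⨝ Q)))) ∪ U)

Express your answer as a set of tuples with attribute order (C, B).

{(24, 17), (26, 37), (26, 40), (28, 25), (36, 36), (36, 37), (39, 36), (4, 20)}

Natural join on F: {(c, 29, 36, p, 36), (c, 33, 39, d, 36), (q, 26, 36, d, 37), (q, 37, 17, k, 37)}
Apply σ_{E ≤ 33 AND C ≥ 17}; surviving tuples: {(c, 29, 36, p, 36), (c, 33, 39, d, 36), (q, 26, 36, d, 37)}
Keep only column(s) B, C, F: {(36, 36, c), (36, 39, c), (37, 36, q)}
Union: {(36, 36, c), (36, 39, c), (37, 36, q)} with {(17, 24, d), (20, 4, a), (25, 28, c), (37, 26, m), (40, 26, a)} → {(17, 24, d), (20, 4, a), (25, 28, c), (36, 36, c), (36, 39, c), (37, 26, m), (37, 36, q), (40, 26, a)}
Keep only column(s) C, B: {(24, 17), (26, 37), (26, 40), (28, 25), (36, 36), (36, 37), (39, 36), (4, 20)}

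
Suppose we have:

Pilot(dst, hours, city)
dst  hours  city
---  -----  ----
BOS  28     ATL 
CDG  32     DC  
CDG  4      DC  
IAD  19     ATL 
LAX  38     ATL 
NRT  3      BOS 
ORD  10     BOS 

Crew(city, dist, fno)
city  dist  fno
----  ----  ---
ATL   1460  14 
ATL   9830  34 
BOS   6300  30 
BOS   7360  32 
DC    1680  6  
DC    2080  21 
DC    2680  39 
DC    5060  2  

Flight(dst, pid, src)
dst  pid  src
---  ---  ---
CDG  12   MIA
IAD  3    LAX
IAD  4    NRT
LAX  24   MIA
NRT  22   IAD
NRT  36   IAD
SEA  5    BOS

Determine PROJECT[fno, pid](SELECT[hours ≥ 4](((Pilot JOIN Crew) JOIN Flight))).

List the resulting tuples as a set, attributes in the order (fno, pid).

{(14, 24), (14, 3), (14, 4), (2, 12), (21, 12), (34, 24), (34, 3), (34, 4), (39, 12), (6, 12)}

Natural join on city: {(BOS, 28, ATL, 1460, 14), (BOS, 28, ATL, 9830, 34), (CDG, 32, DC, 1680, 6), (CDG, 32, DC, 2080, 21), (CDG, 32, DC, 2680, 39), (CDG, 32, DC, 5060, 2), (CDG, 4, DC, 1680, 6), (CDG, 4, DC, 2080, 21), (CDG, 4, DC, 2680, 39), (CDG, 4, DC, 5060, 2), (IAD, 19, ATL, 1460, 14), (IAD, 19, ATL, 9830, 34), (LAX, 38, ATL, 1460, 14), (LAX, 38, ATL, 9830, 34), (NRT, 3, BOS, 6300, 30), (NRT, 3, BOS, 7360, 32), (ORD, 10, BOS, 6300, 30), (ORD, 10, BOS, 7360, 32)}
Natural join on dst: {(CDG, 32, DC, 1680, 6, 12, MIA), (CDG, 32, DC, 2080, 21, 12, MIA), (CDG, 32, DC, 2680, 39, 12, MIA), (CDG, 32, DC, 5060, 2, 12, MIA), (CDG, 4, DC, 1680, 6, 12, MIA), (CDG, 4, DC, 2080, 21, 12, MIA), (CDG, 4, DC, 2680, 39, 12, MIA), (CDG, 4, DC, 5060, 2, 12, MIA), (IAD, 19, ATL, 1460, 14, 3, LAX), (IAD, 19, ATL, 1460, 14, 4, NRT), (IAD, 19, ATL, 9830, 34, 3, LAX), (IAD, 19, ATL, 9830, 34, 4, NRT), (LAX, 38, ATL, 1460, 14, 24, MIA), (LAX, 38, ATL, 9830, 34, 24, MIA), (NRT, 3, BOS, 6300, 30, 22, IAD), (NRT, 3, BOS, 6300, 30, 36, IAD), (NRT, 3, BOS, 7360, 32, 22, IAD), (NRT, 3, BOS, 7360, 32, 36, IAD)}
Selection hours ≥ 4: {(CDG, 32, DC, 1680, 6, 12, MIA), (CDG, 32, DC, 2080, 21, 12, MIA), (CDG, 32, DC, 2680, 39, 12, MIA), (CDG, 32, DC, 5060, 2, 12, MIA), (CDG, 4, DC, 1680, 6, 12, MIA), (CDG, 4, DC, 2080, 21, 12, MIA), (CDG, 4, DC, 2680, 39, 12, MIA), (CDG, 4, DC, 5060, 2, 12, MIA), (IAD, 19, ATL, 1460, 14, 3, LAX), (IAD, 19, ATL, 1460, 14, 4, NRT), (IAD, 19, ATL, 9830, 34, 3, LAX), (IAD, 19, ATL, 9830, 34, 4, NRT), (LAX, 38, ATL, 1460, 14, 24, MIA), (LAX, 38, ATL, 9830, 34, 24, MIA)}
Keep only column(s) fno, pid (4 duplicate(s) eliminated): {(14, 24), (14, 3), (14, 4), (2, 12), (21, 12), (34, 24), (34, 3), (34, 4), (39, 12), (6, 12)}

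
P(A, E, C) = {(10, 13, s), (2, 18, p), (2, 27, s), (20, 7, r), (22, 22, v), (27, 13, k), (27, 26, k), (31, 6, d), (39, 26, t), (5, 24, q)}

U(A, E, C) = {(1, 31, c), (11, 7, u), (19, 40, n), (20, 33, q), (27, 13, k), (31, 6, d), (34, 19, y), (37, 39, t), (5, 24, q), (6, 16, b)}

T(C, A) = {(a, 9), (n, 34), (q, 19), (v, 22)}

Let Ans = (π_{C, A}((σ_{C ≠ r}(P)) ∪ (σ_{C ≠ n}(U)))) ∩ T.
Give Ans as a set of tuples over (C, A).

{(v, 22)}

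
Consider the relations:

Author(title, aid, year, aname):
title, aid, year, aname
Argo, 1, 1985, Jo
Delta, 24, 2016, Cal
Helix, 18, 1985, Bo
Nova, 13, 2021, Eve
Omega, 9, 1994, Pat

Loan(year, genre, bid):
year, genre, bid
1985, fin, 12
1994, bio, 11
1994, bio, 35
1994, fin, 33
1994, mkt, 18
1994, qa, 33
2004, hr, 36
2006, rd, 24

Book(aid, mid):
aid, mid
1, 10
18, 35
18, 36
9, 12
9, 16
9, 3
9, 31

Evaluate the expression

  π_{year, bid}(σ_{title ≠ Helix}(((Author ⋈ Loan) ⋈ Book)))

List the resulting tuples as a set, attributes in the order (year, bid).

Natural join on year: {(Argo, 1, 1985, Jo, fin, 12), (Helix, 18, 1985, Bo, fin, 12), (Omega, 9, 1994, Pat, bio, 11), (Omega, 9, 1994, Pat, bio, 35), (Omega, 9, 1994, Pat, fin, 33), (Omega, 9, 1994, Pat, mkt, 18), (Omega, 9, 1994, Pat, qa, 33)}
Natural join on aid: {(Argo, 1, 1985, Jo, fin, 12, 10), (Helix, 18, 1985, Bo, fin, 12, 35), (Helix, 18, 1985, Bo, fin, 12, 36), (Omega, 9, 1994, Pat, bio, 11, 12), (Omega, 9, 1994, Pat, bio, 11, 16), (Omega, 9, 1994, Pat, bio, 11, 3), (Omega, 9, 1994, Pat, bio, 11, 31), (Omega, 9, 1994, Pat, bio, 35, 12), (Omega, 9, 1994, Pat, bio, 35, 16), (Omega, 9, 1994, Pat, bio, 35, 3), (Omega, 9, 1994, Pat, bio, 35, 31), (Omega, 9, 1994, Pat, fin, 33, 12), (Omega, 9, 1994, Pat, fin, 33, 16), (Omega, 9, 1994, Pat, fin, 33, 3), (Omega, 9, 1994, Pat, fin, 33, 31), (Omega, 9, 1994, Pat, mkt, 18, 12), (Omega, 9, 1994, Pat, mkt, 18, 16), (Omega, 9, 1994, Pat, mkt, 18, 3), (Omega, 9, 1994, Pat, mkt, 18, 31), (Omega, 9, 1994, Pat, qa, 33, 12), (Omega, 9, 1994, Pat, qa, 33, 16), (Omega, 9, 1994, Pat, qa, 33, 3), (Omega, 9, 1994, Pat, qa, 33, 31)}
Selection title ≠ Helix: {(Argo, 1, 1985, Jo, fin, 12, 10), (Omega, 9, 1994, Pat, bio, 11, 12), (Omega, 9, 1994, Pat, bio, 11, 16), (Omega, 9, 1994, Pat, bio, 11, 3), (Omega, 9, 1994, Pat, bio, 11, 31), (Omega, 9, 1994, Pat, bio, 35, 12), (Omega, 9, 1994, Pat, bio, 35, 16), (Omega, 9, 1994, Pat, bio, 35, 3), (Omega, 9, 1994, Pat, bio, 35, 31), (Omega, 9, 1994, Pat, fin, 33, 12), (Omega, 9, 1994, Pat, fin, 33, 16), (Omega, 9, 1994, Pat, fin, 33, 3), (Omega, 9, 1994, Pat, fin, 33, 31), (Omega, 9, 1994, Pat, mkt, 18, 12), (Omega, 9, 1994, Pat, mkt, 18, 16), (Omega, 9, 1994, Pat, mkt, 18, 3), (Omega, 9, 1994, Pat, mkt, 18, 31), (Omega, 9, 1994, Pat, qa, 33, 12), (Omega, 9, 1994, Pat, qa, 33, 16), (Omega, 9, 1994, Pat, qa, 33, 3), (Omega, 9, 1994, Pat, qa, 33, 31)}
Keep only column(s) year, bid (16 duplicate(s) eliminated): {(1985, 12), (1994, 11), (1994, 18), (1994, 33), (1994, 35)}

{(1985, 12), (1994, 11), (1994, 18), (1994, 33), (1994, 35)}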